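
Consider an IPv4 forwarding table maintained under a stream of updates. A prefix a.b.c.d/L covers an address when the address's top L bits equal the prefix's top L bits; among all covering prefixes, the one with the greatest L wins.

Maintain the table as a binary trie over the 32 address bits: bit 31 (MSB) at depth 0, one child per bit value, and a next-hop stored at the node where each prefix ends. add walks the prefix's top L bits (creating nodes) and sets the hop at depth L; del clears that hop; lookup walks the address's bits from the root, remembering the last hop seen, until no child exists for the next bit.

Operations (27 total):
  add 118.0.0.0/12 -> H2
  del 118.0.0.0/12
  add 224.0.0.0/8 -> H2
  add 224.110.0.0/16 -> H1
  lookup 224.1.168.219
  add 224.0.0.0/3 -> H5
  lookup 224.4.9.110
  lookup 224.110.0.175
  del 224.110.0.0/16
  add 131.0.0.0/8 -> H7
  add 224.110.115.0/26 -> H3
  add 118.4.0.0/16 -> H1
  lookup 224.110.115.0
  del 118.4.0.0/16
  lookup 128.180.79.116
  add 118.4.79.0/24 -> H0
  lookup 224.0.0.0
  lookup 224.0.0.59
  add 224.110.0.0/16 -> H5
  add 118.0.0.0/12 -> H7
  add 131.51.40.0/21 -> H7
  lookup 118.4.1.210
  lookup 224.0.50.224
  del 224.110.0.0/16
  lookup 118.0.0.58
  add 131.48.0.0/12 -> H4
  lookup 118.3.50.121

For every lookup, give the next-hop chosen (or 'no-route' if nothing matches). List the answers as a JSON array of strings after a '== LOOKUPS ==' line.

Trace:
  add 118.0.0.0/12 -> H2 at depth 12
  - 118.0.0.0/12 clear@12
  add 224.0.0.0/8 -> H2 at depth 8
  add 224.110.0.0/16 -> H1 at depth 16
  ? 224.1.168.219  path d0:-→d1:-→d2:-→d3:-→d4:-→d5:-→d6:-→d7:-→d8:H2→d9:-  best=H2
  add 224.0.0.0/3 -> H5 at depth 3
  ? 224.4.9.110  path d0:-→d1:-→d2:-→d3:H5→d4:-→d5:-→d6:-→d7:-→d8:H2→d9:-  best=H2
  ? 224.110.0.175  path d0:-→d1:-→d2:-→d3:H5→d4:-→d5:-→d6:-→d7:-→d8:H2→d9:-→d10:-→d11:-→d12:-→d13:-→d14:-→d15:-→d16:H1  best=H1
  - 224.110.0.0/16 clear@16
  add 131.0.0.0/8 -> H7 at depth 8
  add 224.110.115.0/26 -> H3 at depth 26
  add 118.4.0.0/16 -> H1 at depth 16
  ? 224.110.115.0  path d0:-→d1:-→d2:-→d3:H5→d4:-→d5:-→d6:-→d7:-→d8:H2→d9:-→d10:-→d11:-→d12:-→d13:-→d14:-→d15:-→d16:-→d17:-→d18:-→d19:-→d20:-→d21:-→d22:-→d23:-→d24:-→d25:-→d26:H3  best=H3
  - 118.4.0.0/16 clear@16
  ? 128.180.79.116  path d0:-→d1:-→d2:-→d3:-→d4:-→d5:-→d6:-  best=no-route
  add 118.4.79.0/24 -> H0 at depth 24
  ? 224.0.0.0  path d0:-→d1:-→d2:-→d3:H5→d4:-→d5:-→d6:-→d7:-→d8:H2→d9:-  best=H2
  ? 224.0.0.59  path d0:-→d1:-→d2:-→d3:H5→d4:-→d5:-→d6:-→d7:-→d8:H2→d9:-  best=H2
  add 224.110.0.0/16 -> H5 at depth 16
  add 118.0.0.0/12 -> H7 at depth 12
  add 131.51.40.0/21 -> H7 at depth 21
  ? 118.4.1.210  path d0:-→d1:-→d2:-→d3:-→d4:-→d5:-→d6:-→d7:-→d8:-→d9:-→d10:-→d11:-→d12:H7→d13:-→d14:-→d15:-→d16:-→d17:-  best=H7
  ? 224.0.50.224  path d0:-→d1:-→d2:-→d3:H5→d4:-→d5:-→d6:-→d7:-→d8:H2→d9:-  best=H2
  - 224.110.0.0/16 clear@16
  ? 118.0.0.58  path d0:-→d1:-→d2:-→d3:-→d4:-→d5:-→d6:-→d7:-→d8:-→d9:-→d10:-→d11:-→d12:H7→d13:-  best=H7
  add 131.48.0.0/12 -> H4 at depth 12
  ? 118.3.50.121  path d0:-→d1:-→d2:-→d3:-→d4:-→d5:-→d6:-→d7:-→d8:-→d9:-→d10:-→d11:-→d12:H7→d13:-  best=H7

== LOOKUPS ==
["H2","H2","H1","H3","no-route","H2","H2","H7","H2","H7","H7"]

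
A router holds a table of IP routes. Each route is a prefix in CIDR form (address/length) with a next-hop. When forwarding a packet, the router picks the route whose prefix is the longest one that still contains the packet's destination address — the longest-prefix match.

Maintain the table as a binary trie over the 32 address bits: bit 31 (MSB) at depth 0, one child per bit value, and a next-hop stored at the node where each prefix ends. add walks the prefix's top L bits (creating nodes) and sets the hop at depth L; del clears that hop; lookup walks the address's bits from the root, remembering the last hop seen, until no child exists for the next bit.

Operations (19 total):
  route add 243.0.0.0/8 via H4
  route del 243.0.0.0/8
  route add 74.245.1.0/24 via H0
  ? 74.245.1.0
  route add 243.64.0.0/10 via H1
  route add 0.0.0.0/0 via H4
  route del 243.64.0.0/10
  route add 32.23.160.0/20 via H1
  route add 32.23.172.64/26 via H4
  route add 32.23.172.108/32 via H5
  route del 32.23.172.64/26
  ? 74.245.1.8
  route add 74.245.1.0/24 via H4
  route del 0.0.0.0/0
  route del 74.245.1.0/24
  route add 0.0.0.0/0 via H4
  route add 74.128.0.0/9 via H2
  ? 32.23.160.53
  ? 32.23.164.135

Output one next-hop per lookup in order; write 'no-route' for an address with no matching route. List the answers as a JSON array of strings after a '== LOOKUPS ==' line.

Process each operation:
  + 243.0.0.0/8 (H4) depth=8
  del 243.0.0.0/8 (clear depth 8)
  + 74.245.1.0/24 (H0) depth=24
  lookup 74.245.1.0: bits 010010101111010100000001 walk d0:-→d1:-→d2:-→d3:-→d4:-→d5:-→d6:-→d7:-→d8:-→d9:-→d10:-→d11:-→d12:-→d13:-→d14:-→d15:-→d16:-→d17:-→d18:-→d19:-→d20:-→d21:-→d22:-→d23:-→d24:H0 -> H0
  + 243.64.0.0/10 (H1) depth=10
  + 0.0.0.0/0 (H4) depth=0
  del 243.64.0.0/10 (clear depth 10)
  + 32.23.160.0/20 (H1) depth=20
  + 32.23.172.64/26 (H4) depth=26
  + 32.23.172.108/32 (H5) depth=32
  del 32.23.172.64/26 (clear depth 26)
  lookup 74.245.1.8: bits 010010101111010100000001 walk d0:H4→d1:-→d2:-→d3:-→d4:-→d5:-→d6:-→d7:-→d8:-→d9:-→d10:-→d11:-→d12:-→d13:-→d14:-→d15:-→d16:-→d17:-→d18:-→d19:-→d20:-→d21:-→d22:-→d23:-→d24:H0 -> H0
  + 74.245.1.0/24 (H4) depth=24
  del 0.0.0.0/0 (clear depth 0)
  del 74.245.1.0/24 (clear depth 24)
  + 0.0.0.0/0 (H4) depth=0
  + 74.128.0.0/9 (H2) depth=9
  lookup 32.23.160.53: bits 00100000000101111010 walk d0:H4→d1:-→d2:-→d3:-→d4:-→d5:-→d6:-→d7:-→d8:-→d9:-→d10:-→d11:-→d12:-→d13:-→d14:-→d15:-→d16:-→d17:-→d18:-→d19:-→d20:H1 -> H1
  lookup 32.23.164.135: bits 00100000000101111010 walk d0:H4→d1:-→d2:-→d3:-→d4:-→d5:-→d6:-→d7:-→d8:-→d9:-→d10:-→d11:-→d12:-→d13:-→d14:-→d15:-→d16:-→d17:-→d18:-→d19:-→d20:H1 -> H1

== LOOKUPS ==
["H0","H0","H1","H1"]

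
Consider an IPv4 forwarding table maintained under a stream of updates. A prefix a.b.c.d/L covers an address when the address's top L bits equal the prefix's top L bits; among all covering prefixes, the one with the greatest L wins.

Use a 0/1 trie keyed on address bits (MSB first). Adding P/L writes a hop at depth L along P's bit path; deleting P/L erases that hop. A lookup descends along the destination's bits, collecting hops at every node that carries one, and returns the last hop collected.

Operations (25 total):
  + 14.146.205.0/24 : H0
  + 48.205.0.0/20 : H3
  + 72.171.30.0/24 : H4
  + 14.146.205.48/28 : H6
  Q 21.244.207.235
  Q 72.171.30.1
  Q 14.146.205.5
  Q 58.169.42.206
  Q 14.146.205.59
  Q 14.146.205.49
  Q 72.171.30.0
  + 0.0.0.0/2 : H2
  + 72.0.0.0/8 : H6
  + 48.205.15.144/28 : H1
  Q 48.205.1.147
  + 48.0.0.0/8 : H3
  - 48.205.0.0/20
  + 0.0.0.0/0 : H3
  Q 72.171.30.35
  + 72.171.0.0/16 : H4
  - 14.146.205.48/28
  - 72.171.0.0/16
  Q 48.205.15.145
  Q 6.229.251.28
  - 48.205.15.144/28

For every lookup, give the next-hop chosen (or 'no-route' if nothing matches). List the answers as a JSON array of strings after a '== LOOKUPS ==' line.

Apply in order:
  + 14.146.205.0/24 (H0) depth=24
  + 48.205.0.0/20 (H3) depth=20
  + 72.171.30.0/24 (H4) depth=24
  + 14.146.205.48/28 (H6) depth=28
  ? 21.244.207.235  path d0:-→d1:-→d2:-→d3:-  best=no-route
  ? 72.171.30.1  path d0:-→d1:-→d2:-→d3:-→d4:-→d5:-→d6:-→d7:-→d8:-→d9:-→d10:-→d11:-→d12:-→d13:-→d14:-→d15:-→d16:-→d17:-→d18:-→d19:-→d20:-→d21:-→d22:-→d23:-→d24:H4  best=H4
  ? 14.146.205.5  path d0:-→d1:-→d2:-→d3:-→d4:-→d5:-→d6:-→d7:-→d8:-→d9:-→d10:-→d11:-→d12:-→d13:-→d14:-→d15:-→d16:-→d17:-→d18:-→d19:-→d20:-→d21:-→d22:-→d23:-→d24:H0→d25:-→d26:-  best=H0
  ? 58.169.42.206  path d0:-→d1:-→d2:-→d3:-→d4:-  best=no-route
  ? 14.146.205.59  path d0:-→d1:-→d2:-→d3:-→d4:-→d5:-→d6:-→d7:-→d8:-→d9:-→d10:-→d11:-→d12:-→d13:-→d14:-→d15:-→d16:-→d17:-→d18:-→d19:-→d20:-→d21:-→d22:-→d23:-→d24:H0→d25:-→d26:-→d27:-→d28:H6  best=H6
  ? 14.146.205.49  path d0:-→d1:-→d2:-→d3:-→d4:-→d5:-→d6:-→d7:-→d8:-→d9:-→d10:-→d11:-→d12:-→d13:-→d14:-→d15:-→d16:-→d17:-→d18:-→d19:-→d20:-→d21:-→d22:-→d23:-→d24:H0→d25:-→d26:-→d27:-→d28:H6  best=H6
  ? 72.171.30.0  path d0:-→d1:-→d2:-→d3:-→d4:-→d5:-→d6:-→d7:-→d8:-→d9:-→d10:-→d11:-→d12:-→d13:-→d14:-→d15:-→d16:-→d17:-→d18:-→d19:-→d20:-→d21:-→d22:-→d23:-→d24:H4  best=H4
  + 0.0.0.0/2 (H2) depth=2
  + 72.0.0.0/8 (H6) depth=8
  + 48.205.15.144/28 (H1) depth=28
  ? 48.205.1.147  path d0:-→d1:-→d2:H2→d3:-→d4:-→d5:-→d6:-→d7:-→d8:-→d9:-→d10:-→d11:-→d12:-→d13:-→d14:-→d15:-→d16:-→d17:-→d18:-→d19:-→d20:H3  best=H3
  + 48.0.0.0/8 (H3) depth=8
  del 48.205.0.0/20 (clear depth 20)
  + 0.0.0.0/0 (H3) depth=0
  ? 72.171.30.35  path d0:H3→d1:-→d2:-→d3:-→d4:-→d5:-→d6:-→d7:-→d8:H6→d9:-→d10:-→d11:-→d12:-→d13:-→d14:-→d15:-→d16:-→d17:-→d18:-→d19:-→d20:-→d21:-→d22:-→d23:-→d24:H4  best=H4
  + 72.171.0.0/16 (H4) depth=16
  del 14.146.205.48/28 (clear depth 28)
  del 72.171.0.0/16 (clear depth 16)
  ? 48.205.15.145  path d0:H3→d1:-→d2:H2→d3:-→d4:-→d5:-→d6:-→d7:-→d8:H3→d9:-→d10:-→d11:-→d12:-→d13:-→d14:-→d15:-→d16:-→d17:-→d18:-→d19:-→d20:-→d21:-→d22:-→d23:-→d24:-→d25:-→d26:-→d27:-→d28:H1  best=H1
  ? 6.229.251.28  path d0:H3→d1:-→d2:H2→d3:-→d4:-  best=H2
  del 48.205.15.144/28 (clear depth 28)

== LOOKUPS ==
["no-route","H4","H0","no-route","H6","H6","H4","H3","H4","H1","H2"]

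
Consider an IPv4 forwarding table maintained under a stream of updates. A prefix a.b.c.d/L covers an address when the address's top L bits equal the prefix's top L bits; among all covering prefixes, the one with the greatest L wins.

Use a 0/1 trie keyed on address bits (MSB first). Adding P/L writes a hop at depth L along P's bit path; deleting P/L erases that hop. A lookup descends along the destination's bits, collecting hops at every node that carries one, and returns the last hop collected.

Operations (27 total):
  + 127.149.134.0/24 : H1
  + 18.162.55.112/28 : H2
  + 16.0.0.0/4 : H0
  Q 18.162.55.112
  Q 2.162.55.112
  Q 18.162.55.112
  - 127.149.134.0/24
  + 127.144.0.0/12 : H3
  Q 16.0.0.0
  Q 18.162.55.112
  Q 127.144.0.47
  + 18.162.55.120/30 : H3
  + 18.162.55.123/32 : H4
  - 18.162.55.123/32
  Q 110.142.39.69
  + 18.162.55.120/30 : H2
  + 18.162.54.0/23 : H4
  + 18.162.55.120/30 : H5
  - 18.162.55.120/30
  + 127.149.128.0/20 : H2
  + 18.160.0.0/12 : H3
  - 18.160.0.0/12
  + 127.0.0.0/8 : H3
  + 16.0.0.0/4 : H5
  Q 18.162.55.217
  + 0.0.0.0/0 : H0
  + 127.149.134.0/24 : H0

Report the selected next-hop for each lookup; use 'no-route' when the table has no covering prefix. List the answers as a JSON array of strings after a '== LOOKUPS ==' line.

Process each operation:
  add 127.149.134.0/24 -> H1 at depth 24
  add 18.162.55.112/28 -> H2 at depth 28
  add 16.0.0.0/4 -> H0 at depth 4
  Q 18.162.55.112: descend 0001001010100010001101110111 ; hops seen [H0,H2] ; pick H2
  Q 2.162.55.112: descend 000 ; hops seen [∅] ; pick no-route
  Q 18.162.55.112: descend 0001001010100010001101110111 ; hops seen [H0,H2] ; pick H2
  del 127.149.134.0/24 (clear depth 24)
  add 127.144.0.0/12 -> H3 at depth 12
  Q 16.0.0.0: descend 000100 ; hops seen [H0] ; pick H0
  Q 18.162.55.112: descend 0001001010100010001101110111 ; hops seen [H0,H2] ; pick H2
  Q 127.144.0.47: descend 0111111110010 ; hops seen [H3] ; pick H3
  add 18.162.55.120/30 -> H3 at depth 30
  add 18.162.55.123/32 -> H4 at depth 32
  del 18.162.55.123/32 (clear depth 32)
  Q 110.142.39.69: descend 011 ; hops seen [∅] ; pick no-route
  add 18.162.55.120/30 -> H2 at depth 30
  add 18.162.54.0/23 -> H4 at depth 23
  add 18.162.55.120/30 -> H5 at depth 30
  del 18.162.55.120/30 (clear depth 30)
  add 127.149.128.0/20 -> H2 at depth 20
  add 18.160.0.0/12 -> H3 at depth 12
  del 18.160.0.0/12 (clear depth 12)
  add 127.0.0.0/8 -> H3 at depth 8
  add 16.0.0.0/4 -> H5 at depth 4
  Q 18.162.55.217: descend 000100101010001000110111 ; hops seen [H5,H4] ; pick H4
  add 0.0.0.0/0 -> H0 at depth 0
  add 127.149.134.0/24 -> H0 at depth 24

== LOOKUPS ==
["H2","no-route","H2","H0","H2","H3","no-route","H4"]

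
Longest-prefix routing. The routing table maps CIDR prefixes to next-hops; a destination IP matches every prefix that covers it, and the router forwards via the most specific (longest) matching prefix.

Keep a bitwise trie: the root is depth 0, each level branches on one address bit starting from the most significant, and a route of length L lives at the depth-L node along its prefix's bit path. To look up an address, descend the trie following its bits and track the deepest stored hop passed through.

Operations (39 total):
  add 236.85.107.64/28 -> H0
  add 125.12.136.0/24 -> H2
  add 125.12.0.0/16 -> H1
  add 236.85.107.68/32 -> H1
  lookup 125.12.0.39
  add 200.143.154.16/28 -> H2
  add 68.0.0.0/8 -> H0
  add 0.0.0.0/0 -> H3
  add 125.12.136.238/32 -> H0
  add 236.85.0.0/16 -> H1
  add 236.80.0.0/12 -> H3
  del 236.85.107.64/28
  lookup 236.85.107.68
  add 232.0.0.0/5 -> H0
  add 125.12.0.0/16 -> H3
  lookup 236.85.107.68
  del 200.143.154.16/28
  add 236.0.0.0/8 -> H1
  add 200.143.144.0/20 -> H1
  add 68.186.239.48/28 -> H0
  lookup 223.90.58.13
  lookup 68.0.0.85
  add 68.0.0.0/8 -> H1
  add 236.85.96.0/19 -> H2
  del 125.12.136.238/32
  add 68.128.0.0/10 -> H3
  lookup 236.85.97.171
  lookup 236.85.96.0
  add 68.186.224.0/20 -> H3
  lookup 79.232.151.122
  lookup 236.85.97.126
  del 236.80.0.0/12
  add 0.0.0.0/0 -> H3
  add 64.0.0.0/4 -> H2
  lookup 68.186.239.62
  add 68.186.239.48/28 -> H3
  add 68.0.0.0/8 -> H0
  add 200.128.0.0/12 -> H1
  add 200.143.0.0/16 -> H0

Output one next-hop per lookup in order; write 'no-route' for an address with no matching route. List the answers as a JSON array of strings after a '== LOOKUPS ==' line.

Apply in order:
  + 236.85.107.64/28 (H0) depth=28
  + 125.12.136.0/24 (H2) depth=24
  + 125.12.0.0/16 (H1) depth=16
  + 236.85.107.68/32 (H1) depth=32
  Q 125.12.0.39: descend 0111110100001100 ; hops seen [H1] ; pick H1
  + 200.143.154.16/28 (H2) depth=28
  + 68.0.0.0/8 (H0) depth=8
  + 0.0.0.0/0 (H3) depth=0
  + 125.12.136.238/32 (H0) depth=32
  + 236.85.0.0/16 (H1) depth=16
  + 236.80.0.0/12 (H3) depth=12
  - 236.85.107.64/28 clear@28
  Q 236.85.107.68: descend 11101100010101010110101101000100 ; hops seen [H3,H3,H1,H1] ; pick H1
  + 232.0.0.0/5 (H0) depth=5
  + 125.12.0.0/16 (H3) depth=16
  Q 236.85.107.68: descend 11101100010101010110101101000100 ; hops seen [H3,H0,H3,H1,H1] ; pick H1
  - 200.143.154.16/28 clear@28
  + 236.0.0.0/8 (H1) depth=8
  + 200.143.144.0/20 (H1) depth=20
  + 68.186.239.48/28 (H0) depth=28
  Q 223.90.58.13: descend 110 ; hops seen [H3] ; pick H3
  Q 68.0.0.85: descend 01000100 ; hops seen [H3,H0] ; pick H0
  + 68.0.0.0/8 (H1) depth=8
  + 236.85.96.0/19 (H2) depth=19
  - 125.12.136.238/32 clear@32
  + 68.128.0.0/10 (H3) depth=10
  Q 236.85.97.171: descend 11101100010101010110 ; hops seen [H3,H0,H1,H3,H1,H2] ; pick H2
  Q 236.85.96.0: descend 11101100010101010110 ; hops seen [H3,H0,H1,H3,H1,H2] ; pick H2
  + 68.186.224.0/20 (H3) depth=20
  Q 79.232.151.122: descend 0100 ; hops seen [H3] ; pick H3
  Q 236.85.97.126: descend 11101100010101010110 ; hops seen [H3,H0,H1,H3,H1,H2] ; pick H2
  - 236.80.0.0/12 clear@12
  + 0.0.0.0/0 (H3) depth=0
  + 64.0.0.0/4 (H2) depth=4
  Q 68.186.239.62: descend 0100010010111010111011110011 ; hops seen [H3,H2,H1,H3,H3,H0] ; pick H0
  + 68.186.239.48/28 (H3) depth=28
  + 68.0.0.0/8 (H0) depth=8
  + 200.128.0.0/12 (H1) depth=12
  + 200.143.0.0/16 (H0) depth=16

== LOOKUPS ==
["H1","H1","H1","H3","H0","H2","H2","H3","H2","H0"]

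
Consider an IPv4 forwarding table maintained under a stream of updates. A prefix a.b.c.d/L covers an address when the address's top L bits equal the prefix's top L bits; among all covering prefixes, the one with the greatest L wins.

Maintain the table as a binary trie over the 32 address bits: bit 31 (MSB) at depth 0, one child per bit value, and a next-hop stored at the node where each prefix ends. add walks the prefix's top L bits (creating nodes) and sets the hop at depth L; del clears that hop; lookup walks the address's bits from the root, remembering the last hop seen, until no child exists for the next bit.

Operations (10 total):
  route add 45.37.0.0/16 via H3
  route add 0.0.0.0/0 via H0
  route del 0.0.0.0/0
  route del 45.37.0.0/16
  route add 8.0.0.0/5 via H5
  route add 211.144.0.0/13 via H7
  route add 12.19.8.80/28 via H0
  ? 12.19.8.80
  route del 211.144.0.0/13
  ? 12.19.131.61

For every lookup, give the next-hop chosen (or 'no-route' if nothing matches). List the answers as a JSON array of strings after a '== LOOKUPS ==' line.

Trace:
  add 45.37.0.0/16 -> H3 at depth 16
  add 0.0.0.0/0 -> H0 at depth 0
  del 0.0.0.0/0 (clear depth 0)
  del 45.37.0.0/16 (clear depth 16)
  add 8.0.0.0/5 -> H5 at depth 5
  add 211.144.0.0/13 -> H7 at depth 13
  add 12.19.8.80/28 -> H0 at depth 28
  Q 12.19.8.80: descend 0000110000010011000010000101 ; hops seen [H5,H0] ; pick H0
  del 211.144.0.0/13 (clear depth 13)
  Q 12.19.131.61: descend 0000110000010011 ; hops seen [H5] ; pick H5

== LOOKUPS ==
["H0","H5"]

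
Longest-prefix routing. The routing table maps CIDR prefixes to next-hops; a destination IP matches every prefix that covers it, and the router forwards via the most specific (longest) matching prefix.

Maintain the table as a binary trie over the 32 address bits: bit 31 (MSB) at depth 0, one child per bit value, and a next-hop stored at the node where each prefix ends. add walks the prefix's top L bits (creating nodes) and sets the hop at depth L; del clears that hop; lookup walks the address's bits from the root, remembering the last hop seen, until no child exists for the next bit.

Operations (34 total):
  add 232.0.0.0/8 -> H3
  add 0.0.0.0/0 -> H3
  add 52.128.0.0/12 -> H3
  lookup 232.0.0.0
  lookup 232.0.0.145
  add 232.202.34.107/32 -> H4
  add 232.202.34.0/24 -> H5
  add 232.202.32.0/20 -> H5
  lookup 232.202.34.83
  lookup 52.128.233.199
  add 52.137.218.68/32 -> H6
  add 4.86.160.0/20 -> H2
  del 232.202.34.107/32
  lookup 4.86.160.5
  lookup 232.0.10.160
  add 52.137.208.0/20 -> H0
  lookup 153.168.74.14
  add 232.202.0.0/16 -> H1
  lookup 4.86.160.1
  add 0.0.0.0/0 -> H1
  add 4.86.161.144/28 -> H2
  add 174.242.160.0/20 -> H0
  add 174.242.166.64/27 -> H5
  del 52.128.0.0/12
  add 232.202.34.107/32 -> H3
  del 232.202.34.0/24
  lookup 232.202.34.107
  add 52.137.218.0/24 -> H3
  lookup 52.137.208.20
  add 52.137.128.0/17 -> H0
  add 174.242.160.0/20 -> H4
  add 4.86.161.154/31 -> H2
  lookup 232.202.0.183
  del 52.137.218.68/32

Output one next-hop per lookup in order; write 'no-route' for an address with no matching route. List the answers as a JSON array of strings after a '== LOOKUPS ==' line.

Trace:
  + 232.0.0.0/8 (H3) depth=8
  + 0.0.0.0/0 (H3) depth=0
  + 52.128.0.0/12 (H3) depth=12
  lookup 232.0.0.0: bits 11101000 walk d0:H3→d1:-→d2:-→d3:-→d4:-→d5:-→d6:-→d7:-→d8:H3 -> H3
  lookup 232.0.0.145: bits 11101000 walk d0:H3→d1:-→d2:-→d3:-→d4:-→d5:-→d6:-→d7:-→d8:H3 -> H3
  + 232.202.34.107/32 (H4) depth=32
  + 232.202.34.0/24 (H5) depth=24
  + 232.202.32.0/20 (H5) depth=20
  lookup 232.202.34.83: bits 11101000110010100010001001 walk d0:H3→d1:-→d2:-→d3:-→d4:-→d5:-→d6:-→d7:-→d8:H3→d9:-→d10:-→d11:-→d12:-→d13:-→d14:-→d15:-→d16:-→d17:-→d18:-→d19:-→d20:H5→d21:-→d22:-→d23:-→d24:H5→d25:-→d26:- -> H5
  lookup 52.128.233.199: bits 001101001000 walk d0:H3→d1:-→d2:-→d3:-→d4:-→d5:-→d6:-→d7:-→d8:-→d9:-→d10:-→d11:-→d12:H3 -> H3
  + 52.137.218.68/32 (H6) depth=32
  + 4.86.160.0/20 (H2) depth=20
  - 232.202.34.107/32 clear@32
  lookup 4.86.160.5: bits 00000100010101101010 walk d0:H3→d1:-→d2:-→d3:-→d4:-→d5:-→d6:-→d7:-→d8:-→d9:-→d10:-→d11:-→d12:-→d13:-→d14:-→d15:-→d16:-→d17:-→d18:-→d19:-→d20:H2 -> H2
  lookup 232.0.10.160: bits 11101000 walk d0:H3→d1:-→d2:-→d3:-→d4:-→d5:-→d6:-→d7:-→d8:H3 -> H3
  + 52.137.208.0/20 (H0) depth=20
  lookup 153.168.74.14: bits 1 walk d0:H3→d1:- -> H3
  + 232.202.0.0/16 (H1) depth=16
  lookup 4.86.160.1: bits 00000100010101101010 walk d0:H3→d1:-→d2:-→d3:-→d4:-→d5:-→d6:-→d7:-→d8:-→d9:-→d10:-→d11:-→d12:-→d13:-→d14:-→d15:-→d16:-→d17:-→d18:-→d19:-→d20:H2 -> H2
  + 0.0.0.0/0 (H1) depth=0
  + 4.86.161.144/28 (H2) depth=28
  + 174.242.160.0/20 (H0) depth=20
  + 174.242.166.64/27 (H5) depth=27
  - 52.128.0.0/12 clear@12
  + 232.202.34.107/32 (H3) depth=32
  - 232.202.34.0/24 clear@24
  lookup 232.202.34.107: bits 11101000110010100010001001101011 walk d0:H1→d1:-→d2:-→d3:-→d4:-→d5:-→d6:-→d7:-→d8:H3→d9:-→d10:-→d11:-→d12:-→d13:-→d14:-→d15:-→d16:H1→d17:-→d18:-→d19:-→d20:H5→d21:-→d22:-→d23:-→d24:-→d25:-→d26:-→d27:-→d28:-→d29:-→d30:-→d31:-→d32:H3 -> H3
  + 52.137.218.0/24 (H3) depth=24
  lookup 52.137.208.20: bits 00110100100010011101 walk d0:H1→d1:-→d2:-→d3:-→d4:-→d5:-→d6:-→d7:-→d8:-→d9:-→d10:-→d11:-→d12:-→d13:-→d14:-→d15:-→d16:-→d17:-→d18:-→d19:-→d20:H0 -> H0
  + 52.137.128.0/17 (H0) depth=17
  + 174.242.160.0/20 (H4) depth=20
  + 4.86.161.154/31 (H2) depth=31
  lookup 232.202.0.183: bits 111010001100101000 walk d0:H1→d1:-→d2:-→d3:-→d4:-→d5:-→d6:-→d7:-→d8:H3→d9:-→d10:-→d11:-→d12:-→d13:-→d14:-→d15:-→d16:H1→d17:-→d18:- -> H1
  - 52.137.218.68/32 clear@32

== LOOKUPS ==
["H3","H3","H5","H3","H2","H3","H3","H2","H3","H0","H1"]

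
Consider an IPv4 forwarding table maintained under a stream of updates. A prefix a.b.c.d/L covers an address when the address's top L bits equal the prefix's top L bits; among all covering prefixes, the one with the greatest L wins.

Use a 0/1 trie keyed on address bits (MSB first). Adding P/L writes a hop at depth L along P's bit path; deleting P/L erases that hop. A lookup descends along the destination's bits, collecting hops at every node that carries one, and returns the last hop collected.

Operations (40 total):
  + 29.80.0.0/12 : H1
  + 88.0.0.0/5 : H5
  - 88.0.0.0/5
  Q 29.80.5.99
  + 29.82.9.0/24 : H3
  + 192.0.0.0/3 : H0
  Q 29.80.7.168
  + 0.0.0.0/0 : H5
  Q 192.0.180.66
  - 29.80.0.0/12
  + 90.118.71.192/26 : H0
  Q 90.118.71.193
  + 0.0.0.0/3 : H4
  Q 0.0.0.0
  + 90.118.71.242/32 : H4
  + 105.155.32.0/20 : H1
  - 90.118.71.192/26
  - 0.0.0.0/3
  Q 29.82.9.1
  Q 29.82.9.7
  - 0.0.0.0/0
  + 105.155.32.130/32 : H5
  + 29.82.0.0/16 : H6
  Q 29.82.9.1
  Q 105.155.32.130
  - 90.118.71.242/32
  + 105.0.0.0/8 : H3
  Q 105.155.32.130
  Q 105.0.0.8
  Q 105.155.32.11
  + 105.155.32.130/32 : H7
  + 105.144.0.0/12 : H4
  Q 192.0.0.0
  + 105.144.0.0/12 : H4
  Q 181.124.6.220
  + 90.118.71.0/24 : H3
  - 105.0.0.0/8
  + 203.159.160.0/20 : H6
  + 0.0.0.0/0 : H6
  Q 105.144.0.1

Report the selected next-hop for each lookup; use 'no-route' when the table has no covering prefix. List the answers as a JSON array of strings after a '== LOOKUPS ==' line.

Process each operation:
  + 29.80.0.0/12 (H1) depth=12
  + 88.0.0.0/5 (H5) depth=5
  - 88.0.0.0/5 clear@5
  Q 29.80.5.99: descend 000111010101 ; hops seen [H1] ; pick H1
  + 29.82.9.0/24 (H3) depth=24
  + 192.0.0.0/3 (H0) depth=3
  Q 29.80.7.168: descend 00011101010100 ; hops seen [H1] ; pick H1
  + 0.0.0.0/0 (H5) depth=0
  Q 192.0.180.66: descend 110 ; hops seen [H5,H0] ; pick H0
  - 29.80.0.0/12 clear@12
  + 90.118.71.192/26 (H0) depth=26
  Q 90.118.71.193: descend 01011010011101100100011111 ; hops seen [H5,H0] ; pick H0
  + 0.0.0.0/3 (H4) depth=3
  Q 0.0.0.0: descend 000 ; hops seen [H5,H4] ; pick H4
  + 90.118.71.242/32 (H4) depth=32
  + 105.155.32.0/20 (H1) depth=20
  - 90.118.71.192/26 clear@26
  - 0.0.0.0/3 clear@3
  Q 29.82.9.1: descend 000111010101001000001001 ; hops seen [H5,H3] ; pick H3
  Q 29.82.9.7: descend 000111010101001000001001 ; hops seen [H5,H3] ; pick H3
  - 0.0.0.0/0 clear@0
  + 105.155.32.130/32 (H5) depth=32
  + 29.82.0.0/16 (H6) depth=16
  Q 29.82.9.1: descend 000111010101001000001001 ; hops seen [H6,H3] ; pick H3
  Q 105.155.32.130: descend 01101001100110110010000010000010 ; hops seen [H1,H5] ; pick H5
  - 90.118.71.242/32 clear@32
  + 105.0.0.0/8 (H3) depth=8
  Q 105.155.32.130: descend 01101001100110110010000010000010 ; hops seen [H3,H1,H5] ; pick H5
  Q 105.0.0.8: descend 01101001 ; hops seen [H3] ; pick H3
  Q 105.155.32.11: descend 011010011001101100100000 ; hops seen [H3,H1] ; pick H1
  + 105.155.32.130/32 (H7) depth=32
  + 105.144.0.0/12 (H4) depth=12
  Q 192.0.0.0: descend 110 ; hops seen [H0] ; pick H0
  + 105.144.0.0/12 (H4) depth=12
  Q 181.124.6.220: descend 1 ; hops seen [∅] ; pick no-route
  + 90.118.71.0/24 (H3) depth=24
  - 105.0.0.0/8 clear@8
  + 203.159.160.0/20 (H6) depth=20
  + 0.0.0.0/0 (H6) depth=0
  Q 105.144.0.1: descend 011010011001 ; hops seen [H6,H4] ; pick H4

== LOOKUPS ==
["H1","H1","H0","H0","H4","H3","H3","H3","H5","H5","H3","H1","H0","no-route","H4"]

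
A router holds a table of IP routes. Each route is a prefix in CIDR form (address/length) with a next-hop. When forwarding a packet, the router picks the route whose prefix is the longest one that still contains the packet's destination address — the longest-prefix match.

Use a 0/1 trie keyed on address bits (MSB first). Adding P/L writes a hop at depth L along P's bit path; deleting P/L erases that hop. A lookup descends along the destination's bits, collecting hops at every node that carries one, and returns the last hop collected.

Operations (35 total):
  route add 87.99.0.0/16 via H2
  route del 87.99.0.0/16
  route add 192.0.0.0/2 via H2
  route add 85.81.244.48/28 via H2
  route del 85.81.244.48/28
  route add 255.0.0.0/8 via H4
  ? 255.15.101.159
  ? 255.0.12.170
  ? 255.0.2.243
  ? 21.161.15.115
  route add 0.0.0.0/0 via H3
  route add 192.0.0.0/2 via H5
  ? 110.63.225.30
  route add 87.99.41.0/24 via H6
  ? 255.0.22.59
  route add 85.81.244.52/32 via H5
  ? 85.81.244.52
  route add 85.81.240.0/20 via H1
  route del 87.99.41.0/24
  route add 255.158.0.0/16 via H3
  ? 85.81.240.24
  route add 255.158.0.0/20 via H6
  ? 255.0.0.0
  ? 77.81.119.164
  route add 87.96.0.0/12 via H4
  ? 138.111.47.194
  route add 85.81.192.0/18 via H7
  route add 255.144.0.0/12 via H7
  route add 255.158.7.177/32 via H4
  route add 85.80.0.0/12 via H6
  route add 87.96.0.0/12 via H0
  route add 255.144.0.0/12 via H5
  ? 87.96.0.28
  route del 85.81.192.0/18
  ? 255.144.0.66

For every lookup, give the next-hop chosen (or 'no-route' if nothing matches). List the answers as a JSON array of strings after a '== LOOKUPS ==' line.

Trace:
  + 87.99.0.0/16 (H2) depth=16
  - 87.99.0.0/16 clear@16
  + 192.0.0.0/2 (H2) depth=2
  + 85.81.244.48/28 (H2) depth=28
  - 85.81.244.48/28 clear@28
  + 255.0.0.0/8 (H4) depth=8
  ? 255.15.101.159  path d0:-→d1:-→d2:H2→d3:-→d4:-→d5:-→d6:-→d7:-→d8:H4  best=H4
  ? 255.0.12.170  path d0:-→d1:-→d2:H2→d3:-→d4:-→d5:-→d6:-→d7:-→d8:H4  best=H4
  ? 255.0.2.243  path d0:-→d1:-→d2:H2→d3:-→d4:-→d5:-→d6:-→d7:-→d8:H4  best=H4
  ? 21.161.15.115  path d0:-→d1:-  best=no-route
  + 0.0.0.0/0 (H3) depth=0
  + 192.0.0.0/2 (H5) depth=2
  ? 110.63.225.30  path d0:H3→d1:-→d2:-  best=H3
  + 87.99.41.0/24 (H6) depth=24
  ? 255.0.22.59  path d0:H3→d1:-→d2:H5→d3:-→d4:-→d5:-→d6:-→d7:-→d8:H4  best=H4
  + 85.81.244.52/32 (H5) depth=32
  ? 85.81.244.52  path d0:H3→d1:-→d2:-→d3:-→d4:-→d5:-→d6:-→d7:-→d8:-→d9:-→d10:-→d11:-→d12:-→d13:-→d14:-→d15:-→d16:-→d17:-→d18:-→d19:-→d20:-→d21:-→d22:-→d23:-→d24:-→d25:-→d26:-→d27:-→d28:-→d29:-→d30:-→d31:-→d32:H5  best=H5
  + 85.81.240.0/20 (H1) depth=20
  - 87.99.41.0/24 clear@24
  + 255.158.0.0/16 (H3) depth=16
  ? 85.81.240.24  path d0:H3→d1:-→d2:-→d3:-→d4:-→d5:-→d6:-→d7:-→d8:-→d9:-→d10:-→d11:-→d12:-→d13:-→d14:-→d15:-→d16:-→d17:-→d18:-→d19:-→d20:H1→d21:-  best=H1
  + 255.158.0.0/20 (H6) depth=20
  ? 255.0.0.0  path d0:H3→d1:-→d2:H5→d3:-→d4:-→d5:-→d6:-→d7:-→d8:H4  best=H4
  ? 77.81.119.164  path d0:H3→d1:-→d2:-→d3:-  best=H3
  + 87.96.0.0/12 (H4) depth=12
  ? 138.111.47.194  path d0:H3→d1:-  best=H3
  + 85.81.192.0/18 (H7) depth=18
  + 255.144.0.0/12 (H7) depth=12
  + 255.158.7.177/32 (H4) depth=32
  + 85.80.0.0/12 (H6) depth=12
  + 87.96.0.0/12 (H0) depth=12
  + 255.144.0.0/12 (H5) depth=12
  ? 87.96.0.28  path d0:H3→d1:-→d2:-→d3:-→d4:-→d5:-→d6:-→d7:-→d8:-→d9:-→d10:-→d11:-→d12:H0→d13:-→d14:-  best=H0
  - 85.81.192.0/18 clear@18
  ? 255.144.0.66  path d0:H3→d1:-→d2:H5→d3:-→d4:-→d5:-→d6:-→d7:-→d8:H4→d9:-→d10:-→d11:-→d12:H5  best=H5

== LOOKUPS ==
["H4","H4","H4","no-route","H3","H4","H5","H1","H4","H3","H3","H0","H5"]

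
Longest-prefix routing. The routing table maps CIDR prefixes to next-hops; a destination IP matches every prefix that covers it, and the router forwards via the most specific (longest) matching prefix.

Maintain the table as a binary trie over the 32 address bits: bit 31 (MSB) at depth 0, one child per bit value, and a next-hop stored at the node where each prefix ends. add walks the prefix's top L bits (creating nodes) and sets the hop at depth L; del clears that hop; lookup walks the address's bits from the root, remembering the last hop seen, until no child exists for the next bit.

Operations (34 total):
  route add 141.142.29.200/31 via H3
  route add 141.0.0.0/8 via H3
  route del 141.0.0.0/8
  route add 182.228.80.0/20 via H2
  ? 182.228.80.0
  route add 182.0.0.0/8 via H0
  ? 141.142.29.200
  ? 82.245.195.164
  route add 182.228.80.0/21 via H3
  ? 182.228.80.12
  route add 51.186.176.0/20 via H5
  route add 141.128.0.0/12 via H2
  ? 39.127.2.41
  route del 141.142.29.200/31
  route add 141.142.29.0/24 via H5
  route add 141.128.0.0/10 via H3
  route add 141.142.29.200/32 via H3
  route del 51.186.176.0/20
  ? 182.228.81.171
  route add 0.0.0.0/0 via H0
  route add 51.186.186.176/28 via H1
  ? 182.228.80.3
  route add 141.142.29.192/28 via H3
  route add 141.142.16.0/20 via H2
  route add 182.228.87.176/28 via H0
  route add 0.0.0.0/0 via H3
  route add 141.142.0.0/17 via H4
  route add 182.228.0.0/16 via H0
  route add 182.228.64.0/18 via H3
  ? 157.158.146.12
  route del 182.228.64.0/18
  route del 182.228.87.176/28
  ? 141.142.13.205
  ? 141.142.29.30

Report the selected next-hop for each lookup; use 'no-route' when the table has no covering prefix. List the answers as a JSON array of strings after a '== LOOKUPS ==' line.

Process each operation:
  add 141.142.29.200/31 -> H3 at depth 31
  add 141.0.0.0/8 -> H3 at depth 8
  - 141.0.0.0/8 clear@8
  add 182.228.80.0/20 -> H2 at depth 20
  ? 182.228.80.0  path d0:-→d1:-→d2:-→d3:-→d4:-→d5:-→d6:-→d7:-→d8:-→d9:-→d10:-→d11:-→d12:-→d13:-→d14:-→d15:-→d16:-→d17:-→d18:-→d19:-→d20:H2  best=H2
  add 182.0.0.0/8 -> H0 at depth 8
  ? 141.142.29.200  path d0:-→d1:-→d2:-→d3:-→d4:-→d5:-→d6:-→d7:-→d8:-→d9:-→d10:-→d11:-→d12:-→d13:-→d14:-→d15:-→d16:-→d17:-→d18:-→d19:-→d20:-→d21:-→d22:-→d23:-→d24:-→d25:-→d26:-→d27:-→d28:-→d29:-→d30:-→d31:H3  best=H3
  ? 82.245.195.164  path d0:-  best=no-route
  add 182.228.80.0/21 -> H3 at depth 21
  ? 182.228.80.12  path d0:-→d1:-→d2:-→d3:-→d4:-→d5:-→d6:-→d7:-→d8:H0→d9:-→d10:-→d11:-→d12:-→d13:-→d14:-→d15:-→d16:-→d17:-→d18:-→d19:-→d20:H2→d21:H3  best=H3
  add 51.186.176.0/20 -> H5 at depth 20
  add 141.128.0.0/12 -> H2 at depth 12
  ? 39.127.2.41  path d0:-→d1:-→d2:-→d3:-  best=no-route
  - 141.142.29.200/31 clear@31
  add 141.142.29.0/24 -> H5 at depth 24
  add 141.128.0.0/10 -> H3 at depth 10
  add 141.142.29.200/32 -> H3 at depth 32
  - 51.186.176.0/20 clear@20
  ? 182.228.81.171  path d0:-→d1:-→d2:-→d3:-→d4:-→d5:-→d6:-→d7:-→d8:H0→d9:-→d10:-→d11:-→d12:-→d13:-→d14:-→d15:-→d16:-→d17:-→d18:-→d19:-→d20:H2→d21:H3  best=H3
  add 0.0.0.0/0 -> H0 at depth 0
  add 51.186.186.176/28 -> H1 at depth 28
  ? 182.228.80.3  path d0:H0→d1:-→d2:-→d3:-→d4:-→d5:-→d6:-→d7:-→d8:H0→d9:-→d10:-→d11:-→d12:-→d13:-→d14:-→d15:-→d16:-→d17:-→d18:-→d19:-→d20:H2→d21:H3  best=H3
  add 141.142.29.192/28 -> H3 at depth 28
  add 141.142.16.0/20 -> H2 at depth 20
  add 182.228.87.176/28 -> H0 at depth 28
  add 0.0.0.0/0 -> H3 at depth 0
  add 141.142.0.0/17 -> H4 at depth 17
  add 182.228.0.0/16 -> H0 at depth 16
  add 182.228.64.0/18 -> H3 at depth 18
  ? 157.158.146.12  path d0:H3→d1:-→d2:-→d3:-  best=H3
  - 182.228.64.0/18 clear@18
  - 182.228.87.176/28 clear@28
  ? 141.142.13.205  path d0:H3→d1:-→d2:-→d3:-→d4:-→d5:-→d6:-→d7:-→d8:-→d9:-→d10:H3→d11:-→d12:H2→d13:-→d14:-→d15:-→d16:-→d17:H4→d18:-→d19:-  best=H4
  ? 141.142.29.30  path d0:H3→d1:-→d2:-→d3:-→d4:-→d5:-→d6:-→d7:-→d8:-→d9:-→d10:H3→d11:-→d12:H2→d13:-→d14:-→d15:-→d16:-→d17:H4→d18:-→d19:-→d20:H2→d21:-→d22:-→d23:-→d24:H5  best=H5

== LOOKUPS ==
["H2","H3","no-route","H3","no-route","H3","H3","H3","H4","H5"]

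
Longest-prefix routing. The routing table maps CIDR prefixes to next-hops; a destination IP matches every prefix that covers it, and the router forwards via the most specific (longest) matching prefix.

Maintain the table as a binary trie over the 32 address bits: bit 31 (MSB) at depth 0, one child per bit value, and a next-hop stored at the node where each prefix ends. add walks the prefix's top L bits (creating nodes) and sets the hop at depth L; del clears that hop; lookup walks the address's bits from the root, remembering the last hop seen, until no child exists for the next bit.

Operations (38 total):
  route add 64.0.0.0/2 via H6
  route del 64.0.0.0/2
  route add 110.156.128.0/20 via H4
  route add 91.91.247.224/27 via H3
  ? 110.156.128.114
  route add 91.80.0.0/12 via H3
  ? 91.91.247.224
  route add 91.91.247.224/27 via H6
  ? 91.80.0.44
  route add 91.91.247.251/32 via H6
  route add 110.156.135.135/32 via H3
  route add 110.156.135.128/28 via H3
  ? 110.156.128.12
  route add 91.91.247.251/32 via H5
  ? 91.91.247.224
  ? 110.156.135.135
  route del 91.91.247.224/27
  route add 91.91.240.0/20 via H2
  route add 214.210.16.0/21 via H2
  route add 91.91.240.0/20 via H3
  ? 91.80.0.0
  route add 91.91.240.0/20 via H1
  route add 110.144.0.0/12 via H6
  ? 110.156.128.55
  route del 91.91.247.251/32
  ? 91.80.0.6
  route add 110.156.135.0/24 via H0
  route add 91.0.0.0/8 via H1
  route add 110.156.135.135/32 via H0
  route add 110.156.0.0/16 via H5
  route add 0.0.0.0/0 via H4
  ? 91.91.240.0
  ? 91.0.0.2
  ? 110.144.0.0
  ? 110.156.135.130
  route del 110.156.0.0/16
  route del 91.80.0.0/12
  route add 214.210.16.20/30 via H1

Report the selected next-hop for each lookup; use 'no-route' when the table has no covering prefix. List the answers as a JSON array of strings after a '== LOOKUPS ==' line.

Apply in order:
  add 64.0.0.0/2 -> H6 at depth 2
  del 64.0.0.0/2 (clear depth 2)
  add 110.156.128.0/20 -> H4 at depth 20
  add 91.91.247.224/27 -> H3 at depth 27
  Q 110.156.128.114: descend 01101110100111001000 ; hops seen [H4] ; pick H4
  add 91.80.0.0/12 -> H3 at depth 12
  Q 91.91.247.224: descend 010110110101101111110111111 ; hops seen [H3,H3] ; pick H3
  add 91.91.247.224/27 -> H6 at depth 27
  Q 91.80.0.44: descend 010110110101 ; hops seen [H3] ; pick H3
  add 91.91.247.251/32 -> H6 at depth 32
  add 110.156.135.135/32 -> H3 at depth 32
  add 110.156.135.128/28 -> H3 at depth 28
  Q 110.156.128.12: descend 011011101001110010000 ; hops seen [H4] ; pick H4
  add 91.91.247.251/32 -> H5 at depth 32
  Q 91.91.247.224: descend 010110110101101111110111111 ; hops seen [H3,H6] ; pick H6
  Q 110.156.135.135: descend 01101110100111001000011110000111 ; hops seen [H4,H3,H3] ; pick H3
  del 91.91.247.224/27 (clear depth 27)
  add 91.91.240.0/20 -> H2 at depth 20
  add 214.210.16.0/21 -> H2 at depth 21
  add 91.91.240.0/20 -> H3 at depth 20
  Q 91.80.0.0: descend 010110110101 ; hops seen [H3] ; pick H3
  add 91.91.240.0/20 -> H1 at depth 20
  add 110.144.0.0/12 -> H6 at depth 12
  Q 110.156.128.55: descend 011011101001110010000 ; hops seen [H6,H4] ; pick H4
  del 91.91.247.251/32 (clear depth 32)
  Q 91.80.0.6: descend 010110110101 ; hops seen [H3] ; pick H3
  add 110.156.135.0/24 -> H0 at depth 24
  add 91.0.0.0/8 -> H1 at depth 8
  add 110.156.135.135/32 -> H0 at depth 32
  add 110.156.0.0/16 -> H5 at depth 16
  add 0.0.0.0/0 -> H4 at depth 0
  Q 91.91.240.0: descend 010110110101101111110 ; hops seen [H4,H1,H3,H1] ; pick H1
  Q 91.0.0.2: descend 010110110 ; hops seen [H4,H1] ; pick H1
  Q 110.144.0.0: descend 011011101001 ; hops seen [H4,H6] ; pick H6
  Q 110.156.135.130: descend 01101110100111001000011110000 ; hops seen [H4,H6,H5,H4,H0,H3] ; pick H3
  del 110.156.0.0/16 (clear depth 16)
  del 91.80.0.0/12 (clear depth 12)
  add 214.210.16.20/30 -> H1 at depth 30

== LOOKUPS ==
["H4","H3","H3","H4","H6","H3","H3","H4","H3","H1","H1","H6","H3"]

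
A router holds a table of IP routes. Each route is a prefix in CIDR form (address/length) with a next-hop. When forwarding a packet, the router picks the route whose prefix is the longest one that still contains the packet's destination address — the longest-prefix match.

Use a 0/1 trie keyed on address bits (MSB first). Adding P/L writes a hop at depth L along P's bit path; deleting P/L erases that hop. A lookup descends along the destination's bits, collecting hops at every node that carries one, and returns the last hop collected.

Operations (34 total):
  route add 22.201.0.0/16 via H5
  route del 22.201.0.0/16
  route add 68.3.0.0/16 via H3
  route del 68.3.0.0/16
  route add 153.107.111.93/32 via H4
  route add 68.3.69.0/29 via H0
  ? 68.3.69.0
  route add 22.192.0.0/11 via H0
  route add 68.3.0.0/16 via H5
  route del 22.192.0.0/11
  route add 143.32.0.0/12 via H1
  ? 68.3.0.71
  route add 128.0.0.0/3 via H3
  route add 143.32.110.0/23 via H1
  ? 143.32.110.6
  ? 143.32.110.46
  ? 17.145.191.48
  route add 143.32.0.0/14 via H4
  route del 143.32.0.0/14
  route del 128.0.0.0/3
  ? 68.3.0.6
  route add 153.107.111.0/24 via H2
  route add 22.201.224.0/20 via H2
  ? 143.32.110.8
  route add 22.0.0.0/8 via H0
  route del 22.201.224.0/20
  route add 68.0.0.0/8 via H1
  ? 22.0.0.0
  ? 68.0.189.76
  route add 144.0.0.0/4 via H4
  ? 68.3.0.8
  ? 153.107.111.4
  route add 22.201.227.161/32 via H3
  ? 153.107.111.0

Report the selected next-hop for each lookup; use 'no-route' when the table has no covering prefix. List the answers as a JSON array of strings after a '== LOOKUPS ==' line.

Process each operation:
  add 22.201.0.0/16 -> H5 at depth 16
  del 22.201.0.0/16 (clear depth 16)
  add 68.3.0.0/16 -> H3 at depth 16
  del 68.3.0.0/16 (clear depth 16)
  add 153.107.111.93/32 -> H4 at depth 32
  add 68.3.69.0/29 -> H0 at depth 29
  lookup 68.3.69.0: bits 01000100000000110100010100000 walk d0:-→d1:-→d2:-→d3:-→d4:-→d5:-→d6:-→d7:-→d8:-→d9:-→d10:-→d11:-→d12:-→d13:-→d14:-→d15:-→d16:-→d17:-→d18:-→d19:-→d20:-→d21:-→d22:-→d23:-→d24:-→d25:-→d26:-→d27:-→d28:-→d29:H0 -> H0
  add 22.192.0.0/11 -> H0 at depth 11
  add 68.3.0.0/16 -> H5 at depth 16
  del 22.192.0.0/11 (clear depth 11)
  add 143.32.0.0/12 -> H1 at depth 12
  lookup 68.3.0.71: bits 01000100000000110 walk d0:-→d1:-→d2:-→d3:-→d4:-→d5:-→d6:-→d7:-→d8:-→d9:-→d10:-→d11:-→d12:-→d13:-→d14:-→d15:-→d16:H5→d17:- -> H5
  add 128.0.0.0/3 -> H3 at depth 3
  add 143.32.110.0/23 -> H1 at depth 23
  lookup 143.32.110.6: bits 10001111001000000110111 walk d0:-→d1:-→d2:-→d3:H3→d4:-→d5:-→d6:-→d7:-→d8:-→d9:-→d10:-→d11:-→d12:H1→d13:-→d14:-→d15:-→d16:-→d17:-→d18:-→d19:-→d20:-→d21:-→d22:-→d23:H1 -> H1
  lookup 143.32.110.46: bits 10001111001000000110111 walk d0:-→d1:-→d2:-→d3:H3→d4:-→d5:-→d6:-→d7:-→d8:-→d9:-→d10:-→d11:-→d12:H1→d13:-→d14:-→d15:-→d16:-→d17:-→d18:-→d19:-→d20:-→d21:-→d22:-→d23:H1 -> H1
  lookup 17.145.191.48: bits 00010 walk d0:-→d1:-→d2:-→d3:-→d4:-→d5:- -> no-route
  add 143.32.0.0/14 -> H4 at depth 14
  del 143.32.0.0/14 (clear depth 14)
  del 128.0.0.0/3 (clear depth 3)
  lookup 68.3.0.6: bits 01000100000000110 walk d0:-→d1:-→d2:-→d3:-→d4:-→d5:-→d6:-→d7:-→d8:-→d9:-→d10:-→d11:-→d12:-→d13:-→d14:-→d15:-→d16:H5→d17:- -> H5
  add 153.107.111.0/24 -> H2 at depth 24
  add 22.201.224.0/20 -> H2 at depth 20
  lookup 143.32.110.8: bits 10001111001000000110111 walk d0:-→d1:-→d2:-→d3:-→d4:-→d5:-→d6:-→d7:-→d8:-→d9:-→d10:-→d11:-→d12:H1→d13:-→d14:-→d15:-→d16:-→d17:-→d18:-→d19:-→d20:-→d21:-→d22:-→d23:H1 -> H1
  add 22.0.0.0/8 -> H0 at depth 8
  del 22.201.224.0/20 (clear depth 20)
  add 68.0.0.0/8 -> H1 at depth 8
  lookup 22.0.0.0: bits 00010110 walk d0:-→d1:-→d2:-→d3:-→d4:-→d5:-→d6:-→d7:-→d8:H0 -> H0
  lookup 68.0.189.76: bits 01000100000000 walk d0:-→d1:-→d2:-→d3:-→d4:-→d5:-→d6:-→d7:-→d8:H1→d9:-→d10:-→d11:-→d12:-→d13:-→d14:- -> H1
  add 144.0.0.0/4 -> H4 at depth 4
  lookup 68.3.0.8: bits 01000100000000110 walk d0:-→d1:-→d2:-→d3:-→d4:-→d5:-→d6:-→d7:-→d8:H1→d9:-→d10:-→d11:-→d12:-→d13:-→d14:-→d15:-→d16:H5→d17:- -> H5
  lookup 153.107.111.4: bits 1001100101101011011011110 walk d0:-→d1:-→d2:-→d3:-→d4:H4→d5:-→d6:-→d7:-→d8:-→d9:-→d10:-→d11:-→d12:-→d13:-→d14:-→d15:-→d16:-→d17:-→d18:-→d19:-→d20:-→d21:-→d22:-→d23:-→d24:H2→d25:- -> H2
  add 22.201.227.161/32 -> H3 at depth 32
  lookup 153.107.111.0: bits 1001100101101011011011110 walk d0:-→d1:-→d2:-→d3:-→d4:H4→d5:-→d6:-→d7:-→d8:-→d9:-→d10:-→d11:-→d12:-→d13:-→d14:-→d15:-→d16:-→d17:-→d18:-→d19:-→d20:-→d21:-→d22:-→d23:-→d24:H2→d25:- -> H2

== LOOKUPS ==
["H0","H5","H1","H1","no-route","H5","H1","H0","H1","H5","H2","H2"]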